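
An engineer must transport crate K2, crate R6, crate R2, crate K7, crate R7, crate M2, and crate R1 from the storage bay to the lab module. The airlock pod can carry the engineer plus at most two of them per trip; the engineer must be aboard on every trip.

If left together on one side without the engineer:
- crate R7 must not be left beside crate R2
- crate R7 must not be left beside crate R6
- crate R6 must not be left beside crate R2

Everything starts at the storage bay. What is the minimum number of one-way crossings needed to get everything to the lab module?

Counting alone: the engineer can take at most 2 across per trip to the lab module, so moving all 7 needs at least 4 loaded trips out, with a return between consecutive ones — at least 7 crossings.
The safety rule pushes this higher. Following every safe sequence of crossings, the most of the 7 that can be at the lab module as the airlock pod arrives there on crossings 7, 9 is 5, 6 respectively — never all 7.
So no plan with fewer than 11 crossings exists, and this one achieves 11:
1. Engineer goes to the lab module with crate R2 and crate R6.
2. Engineer goes back to the storage bay with crate R6.
3. Engineer goes to the lab module with crate K2 and crate R6.
4. Engineer goes back to the storage bay with crate R6.
5. Engineer goes to the lab module with crate K7 and crate R6.
6. Engineer goes back to the storage bay with crate R6.
7. Engineer goes to the lab module with crate M2 and crate R6.
8. Engineer goes back to the storage bay with crate R6.
9. Engineer goes to the lab module with crate R1 and crate R6.
10. Engineer goes back to the storage bay with crate R6.
11. Engineer goes to the lab module with crate R6 and crate R7.

11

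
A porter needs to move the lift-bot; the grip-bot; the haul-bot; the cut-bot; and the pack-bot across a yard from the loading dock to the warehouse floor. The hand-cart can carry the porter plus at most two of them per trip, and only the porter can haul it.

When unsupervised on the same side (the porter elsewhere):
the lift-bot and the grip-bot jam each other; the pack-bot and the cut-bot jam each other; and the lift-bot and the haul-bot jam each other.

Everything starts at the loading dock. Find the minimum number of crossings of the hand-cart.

5

Counting alone: the porter can take at most 2 across per trip to the warehouse floor, so moving all 5 needs at least 3 loaded trips out, with a return between consecutive ones — at least 5 crossings.
The plan below uses exactly 5 crossings, so it is optimal:
1. Porter goes to the warehouse floor with the cut-bot and the lift-bot.  [the loading dock: the grip-bot, the haul-bot, the pack-bot | the warehouse floor: the cut-bot, the lift-bot]
2. Porter goes back to the loading dock alone.  [the loading dock: the grip-bot, the haul-bot, the pack-bot | the warehouse floor: the cut-bot, the lift-bot]
3. Porter goes to the warehouse floor with the grip-bot and the haul-bot.  [the loading dock: the pack-bot | the warehouse floor: the cut-bot, the grip-bot, the haul-bot, the lift-bot]
4. Porter goes back to the loading dock with the lift-bot.  [the loading dock: the lift-bot, the pack-bot | the warehouse floor: the cut-bot, the grip-bot, the haul-bot]
5. Porter goes to the warehouse floor with the lift-bot and the pack-bot.  [the loading dock: — | the warehouse floor: the cut-bot, the grip-bot, the haul-bot, the lift-bot, the pack-bot]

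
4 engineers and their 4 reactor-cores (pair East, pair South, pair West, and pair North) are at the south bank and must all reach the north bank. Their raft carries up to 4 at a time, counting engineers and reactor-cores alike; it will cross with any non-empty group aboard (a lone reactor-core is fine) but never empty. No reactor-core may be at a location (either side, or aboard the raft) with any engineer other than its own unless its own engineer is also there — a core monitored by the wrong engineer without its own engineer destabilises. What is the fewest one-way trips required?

5

Counting alone: each trip to the north bank takes at most 4 across and each return brings at least 1 back, so after t trips out (and t−1 returns) at most 4t − (t−1) of the 8 are across; that first reaches 8 at t = 3, so at least 5 crossings are needed.
The plan below uses exactly 5 crossings, so it is optimal:
1. engineer East and reactor-core East cross → the north bank.
2. engineer East crosses ← the south bank.
3. engineer East, engineer North, engineer South, and engineer West cross → the north bank.
4. reactor-core East crosses ← the south bank.
5. reactor-core East, reactor-core North, reactor-core South, and reactor-core West cross → the north bank.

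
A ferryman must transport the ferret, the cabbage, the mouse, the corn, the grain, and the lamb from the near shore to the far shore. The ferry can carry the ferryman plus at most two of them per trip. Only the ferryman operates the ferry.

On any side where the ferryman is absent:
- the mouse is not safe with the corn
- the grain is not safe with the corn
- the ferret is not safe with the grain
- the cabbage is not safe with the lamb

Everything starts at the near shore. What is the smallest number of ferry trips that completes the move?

Whatever the first load, the items left behind include a forbidden pair without the ferryman. No opening move is safe, so no plan exists.

impossible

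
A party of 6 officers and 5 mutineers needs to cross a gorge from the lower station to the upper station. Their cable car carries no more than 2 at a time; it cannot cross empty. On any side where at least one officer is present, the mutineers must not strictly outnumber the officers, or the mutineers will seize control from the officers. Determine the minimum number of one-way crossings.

Counting alone: each trip to the upper station takes at most 2 across and each return brings at least 1 back, so after t trips out (and t−1 returns) at most 2t − (t−1) of the 11 are across; that first reaches 11 at t = 10, so at least 19 crossings are needed.
The plan below uses exactly 19 crossings, so it is optimal:
1. 2 mutineers → the upper station.  (the lower station: 6O 3M; the upper station: 0O 2M)
2. 1 mutineer ← the lower station.  (the lower station: 6O 4M; the upper station: 0O 1M)
3. 2 mutineers → the upper station.  (the lower station: 6O 2M; the upper station: 0O 3M)
4. 1 mutineer ← the lower station.  (the lower station: 6O 3M; the upper station: 0O 2M)
5. 2 officers → the upper station.  (the lower station: 4O 3M; the upper station: 2O 2M)
6. 1 mutineer ← the lower station.  (the lower station: 4O 4M; the upper station: 2O 1M)
7. 1 officer and 1 mutineer → the upper station.  (the lower station: 3O 3M; the upper station: 3O 2M)
8. 1 officer ← the lower station.  (the lower station: 4O 3M; the upper station: 2O 2M)
9. 1 officer and 1 mutineer → the upper station.  (the lower station: 3O 2M; the upper station: 3O 3M)
10. 1 mutineer ← the lower station.  (the lower station: 3O 3M; the upper station: 3O 2M)
11. 1 officer and 1 mutineer → the upper station.  (the lower station: 2O 2M; the upper station: 4O 3M)
12. 1 officer ← the lower station.  (the lower station: 3O 2M; the upper station: 3O 3M)
13. 1 officer and 1 mutineer → the upper station.  (the lower station: 2O 1M; the upper station: 4O 4M)
14. 1 mutineer ← the lower station.  (the lower station: 2O 2M; the upper station: 4O 3M)
15. 1 officer and 1 mutineer → the upper station.  (the lower station: 1O 1M; the upper station: 5O 4M)
16. 1 officer ← the lower station.  (the lower station: 2O 1M; the upper station: 4O 4M)
17. 1 officer and 1 mutineer → the upper station.  (the lower station: 1O 0M; the upper station: 5O 5M)
18. 1 mutineer ← the lower station.  (the lower station: 1O 1M; the upper station: 5O 4M)
19. 1 officer and 1 mutineer → the upper station.  (the lower station: 0O 0M; the upper station: 6O 5M)

19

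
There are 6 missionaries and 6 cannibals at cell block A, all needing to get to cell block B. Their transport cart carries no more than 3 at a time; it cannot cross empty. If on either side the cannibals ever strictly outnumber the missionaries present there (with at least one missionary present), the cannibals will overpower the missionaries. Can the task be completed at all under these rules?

Following every safe sequence of crossings from the start, the most of the 12 that can be at cell block B as the transport cart arrives there on crossings 1, 3, 5 is 3, 5, 6 respectively; the best ever achieved is 6 of 12.
From crossing 7 on, no configuration arises that was not already reachable earlier: only 17 distinct safe configurations (who is on which side, and where the transport cart is) can ever be reached, none of them has everyone across, and every continuation just revisits them. They are: 0 missionaries + 0 cannibals across (transport cart back at the start); 0 missionaries + 1 cannibal across (transport cart there); 0 missionaries + 1 cannibal across (transport cart back at the start); 0 missionaries + 2 cannibals across (transport cart there); 0 missionaries + 2 cannibals across (transport cart back at the start); 0 missionaries + 3 cannibals across (transport cart there); 0 missionaries + 3 cannibals across (transport cart back at the start); 0 missionaries + 4 cannibals across (transport cart there); 0 missionaries + 4 cannibals across (transport cart back at the start); 0 missionaries + 5 cannibals across (transport cart there); 0 missionaries + 5 cannibals across (transport cart back at the start); 0 missionaries + 6 cannibals across (transport cart there); 1 missionary + 1 cannibal across (transport cart there); 1 missionary + 1 cannibal across (transport cart back at the start); 2 missionaries + 2 cannibals across (transport cart there); 2 missionaries + 2 cannibals across (transport cart back at the start); 3 missionaries + 3 cannibals across (transport cart there). So no valid plan exists.

No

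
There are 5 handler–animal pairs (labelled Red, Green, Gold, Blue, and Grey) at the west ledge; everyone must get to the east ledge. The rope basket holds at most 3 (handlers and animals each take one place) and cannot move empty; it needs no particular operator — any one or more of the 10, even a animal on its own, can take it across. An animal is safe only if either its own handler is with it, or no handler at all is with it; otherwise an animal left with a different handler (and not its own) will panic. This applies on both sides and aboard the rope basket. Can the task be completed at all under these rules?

1. animal Red and handler Red cross → the east ledge.
2. handler Red crosses ← the west ledge.
3. animal Blue, animal Gold, and animal Green cross → the east ledge.
4. animal Red crosses ← the west ledge.
5. handler Blue, handler Gold, and handler Green cross → the east ledge.
6. animal Green and handler Green cross ← the west ledge.
7. handler Green, handler Grey, and handler Red cross → the east ledge.
8. animal Gold crosses ← the west ledge.
9. animal Green and animal Red cross → the east ledge.
10. animal Red crosses ← the west ledge.
11. animal Gold, animal Grey, and animal Red cross → the east ledge.

Yes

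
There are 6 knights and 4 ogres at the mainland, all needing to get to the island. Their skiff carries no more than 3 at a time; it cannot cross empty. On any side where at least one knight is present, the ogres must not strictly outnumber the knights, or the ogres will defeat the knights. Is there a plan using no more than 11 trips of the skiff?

Yes

Yes — this plan uses 9 crossings (≤ 11):
1. 2 ogres → the island.  (the mainland: 6K 2O; the island: 0K 2O)
2. 1 ogre ← the mainland.  (the mainland: 6K 3O; the island: 0K 1O)
3. 3 ogres → the island.  (the mainland: 6K 0O; the island: 0K 4O)
4. 1 ogre ← the mainland.  (the mainland: 6K 1O; the island: 0K 3O)
5. 3 knights → the island.  (the mainland: 3K 1O; the island: 3K 3O)
6. 1 ogre ← the mainland.  (the mainland: 3K 2O; the island: 3K 2O)
7. 1 knight and 2 ogres → the island.  (the mainland: 2K 0O; the island: 4K 4O)
8. 1 ogre ← the mainland.  (the mainland: 2K 1O; the island: 4K 3O)
9. 2 knights and 1 ogre → the island.  (the mainland: 0K 0O; the island: 6K 4O)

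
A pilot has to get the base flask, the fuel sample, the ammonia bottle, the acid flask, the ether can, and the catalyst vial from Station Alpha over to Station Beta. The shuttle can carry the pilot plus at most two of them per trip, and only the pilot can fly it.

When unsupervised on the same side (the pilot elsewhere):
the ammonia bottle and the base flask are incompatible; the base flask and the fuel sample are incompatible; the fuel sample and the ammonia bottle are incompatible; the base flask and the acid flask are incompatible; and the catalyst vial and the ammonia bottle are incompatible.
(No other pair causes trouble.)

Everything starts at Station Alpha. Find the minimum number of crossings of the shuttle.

Counting alone: the pilot can take at most 2 across per trip to Station Beta, so moving all 6 needs at least 3 loaded trips out, with a return between consecutive ones — at least 5 crossings.
The safety rule pushes this higher. Following every safe sequence of crossings, the most of the 6 that can be at Station Beta as the shuttle arrives there on crossings 5, 7 is 4, 5 respectively — never all 6.
So no plan with fewer than 9 crossings exists, and this one achieves 9:
1. Pilot goes to Station Beta with the ammonia bottle and the base flask.
2. Pilot goes back to Station Alpha with the base flask.
3. Pilot goes to Station Beta with the acid flask and the base flask.
4. Pilot goes back to Station Alpha with the base flask.
5. Pilot goes to Station Beta with the base flask and the ether can.
6. Pilot goes back to Station Alpha with the base flask.
7. Pilot goes to Station Beta with the catalyst vial and the fuel sample.
8. Pilot goes back to Station Alpha with the ammonia bottle.
9. Pilot goes to Station Beta with the ammonia bottle and the base flask.

9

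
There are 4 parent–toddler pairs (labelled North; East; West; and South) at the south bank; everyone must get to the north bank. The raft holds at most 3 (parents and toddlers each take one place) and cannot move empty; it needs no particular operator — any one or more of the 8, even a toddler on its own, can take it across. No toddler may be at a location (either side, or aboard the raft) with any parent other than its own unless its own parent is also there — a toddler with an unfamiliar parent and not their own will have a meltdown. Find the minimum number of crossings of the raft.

9

Counting alone: each trip to the north bank takes at most 3 across and each return brings at least 1 back, so after t trips out (and t−1 returns) at most 3t − (t−1) of the 8 are across; that first reaches 8 at t = 4, so at least 7 crossings are needed.
The safety rule pushes this higher. Following every safe sequence of crossings, the most of the 8 that can be at the north bank as the raft arrives there on crossing 7 is 7 — never all 8.
So no plan with fewer than 9 crossings exists, and this one achieves 9:
1. parent North and toddler North cross → the north bank.
2. parent North crosses ← the south bank.
3. parent East, parent North, and toddler East cross → the north bank.
4. parent North and toddler North cross ← the south bank.
5. parent North, parent South, and parent West cross → the north bank.
6. toddler East crosses ← the south bank.
7. toddler East and toddler North cross → the north bank.
8. toddler North crosses ← the south bank.
9. toddler North, toddler South, and toddler West cross → the north bank.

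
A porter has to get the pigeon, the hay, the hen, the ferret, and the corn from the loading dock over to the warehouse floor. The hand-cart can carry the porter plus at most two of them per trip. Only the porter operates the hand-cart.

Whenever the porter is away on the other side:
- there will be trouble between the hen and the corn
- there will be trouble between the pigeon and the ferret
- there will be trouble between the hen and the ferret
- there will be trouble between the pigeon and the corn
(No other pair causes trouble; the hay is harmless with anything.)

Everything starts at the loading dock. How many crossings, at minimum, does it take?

5

Counting alone: the porter can take at most 2 across per trip to the warehouse floor, so moving all 5 needs at least 3 loaded trips out, with a return between consecutive ones — at least 5 crossings.
The plan below uses exactly 5 crossings, so it is optimal:
1. Porter goes to the warehouse floor with the hen and the pigeon.  [the loading dock: the corn, the ferret, the hay | the warehouse floor: the hen, the pigeon]
2. Porter goes back to the loading dock alone.  [the loading dock: the corn, the ferret, the hay | the warehouse floor: the hen, the pigeon]
3. Porter goes to the warehouse floor with the hay.  [the loading dock: the corn, the ferret | the warehouse floor: the hay, the hen, the pigeon]
4. Porter goes back to the loading dock alone.  [the loading dock: the corn, the ferret | the warehouse floor: the hay, the hen, the pigeon]
5. Porter goes to the warehouse floor with the corn and the ferret.  [the loading dock: — | the warehouse floor: the corn, the ferret, the hay, the hen, the pigeon]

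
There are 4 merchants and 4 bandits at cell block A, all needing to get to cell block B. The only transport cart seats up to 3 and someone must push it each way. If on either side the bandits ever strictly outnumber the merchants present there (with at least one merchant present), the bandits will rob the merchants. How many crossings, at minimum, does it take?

Counting alone: each trip to cell block B takes at most 3 across and each return brings at least 1 back, so after t trips out (and t−1 returns) at most 3t − (t−1) of the 8 are across; that first reaches 8 at t = 4, so at least 7 crossings are needed.
The safety rule pushes this higher. Following every safe sequence of crossings, the most of the 8 that can be at cell block B as the transport cart arrives there on crossing 7 is 7 — never all 8.
So no plan with fewer than 9 crossings exists, and this one achieves 9:
1. 2 bandits → cell block B.  (cell block A: 4M 2B; cell block B: 0M 2B)
2. 1 bandit ← cell block A.  (cell block A: 4M 3B; cell block B: 0M 1B)
3. 3 bandits → cell block B.  (cell block A: 4M 0B; cell block B: 0M 4B)
4. 1 bandit ← cell block A.  (cell block A: 4M 1B; cell block B: 0M 3B)
5. 3 merchants → cell block B.  (cell block A: 1M 1B; cell block B: 3M 3B)
6. 1 merchant and 1 bandit ← cell block A.  (cell block A: 2M 2B; cell block B: 2M 2B)
7. 2 merchants → cell block B.  (cell block A: 0M 2B; cell block B: 4M 2B)
8. 1 bandit ← cell block A.  (cell block A: 0M 3B; cell block B: 4M 1B)
9. 3 bandits → cell block B.  (cell block A: 0M 0B; cell block B: 4M 4B)

9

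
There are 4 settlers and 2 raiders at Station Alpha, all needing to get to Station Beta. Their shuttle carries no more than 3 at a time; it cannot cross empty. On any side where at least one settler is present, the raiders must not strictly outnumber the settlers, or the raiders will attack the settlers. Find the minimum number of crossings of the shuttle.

Counting alone: each trip to Station Beta takes at most 3 across and each return brings at least 1 back, so after t trips out (and t−1 returns) at most 3t − (t−1) of the 6 are across; that first reaches 6 at t = 3, so at least 5 crossings are needed.
The plan below uses exactly 5 crossings, so it is optimal:
1. 2 raiders → Station Beta.  (Station Alpha: 4S 0R; Station Beta: 0S 2R)
2. 1 raider ← Station Alpha.  (Station Alpha: 4S 1R; Station Beta: 0S 1R)
3. 2 settlers and 1 raider → Station Beta.  (Station Alpha: 2S 0R; Station Beta: 2S 2R)
4. 1 raider ← Station Alpha.  (Station Alpha: 2S 1R; Station Beta: 2S 1R)
5. 2 settlers and 1 raider → Station Beta.  (Station Alpha: 0S 0R; Station Beta: 4S 2R)

5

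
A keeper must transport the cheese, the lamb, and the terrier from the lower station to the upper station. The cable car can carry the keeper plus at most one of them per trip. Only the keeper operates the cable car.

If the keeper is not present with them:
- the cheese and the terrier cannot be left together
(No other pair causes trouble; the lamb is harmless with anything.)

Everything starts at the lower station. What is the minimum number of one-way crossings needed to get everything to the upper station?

5

Counting alone: the keeper can take at most 1 across per trip to the upper station, so moving all 3 needs at least 3 loaded trips out, with a return between consecutive ones — at least 5 crossings.
The plan below uses exactly 5 crossings, so it is optimal:
1. Keeper goes to the upper station with the cheese.
2. Keeper goes back to the lower station alone.
3. Keeper goes to the upper station with the lamb.
4. Keeper goes back to the lower station alone.
5. Keeper goes to the upper station with the terrier.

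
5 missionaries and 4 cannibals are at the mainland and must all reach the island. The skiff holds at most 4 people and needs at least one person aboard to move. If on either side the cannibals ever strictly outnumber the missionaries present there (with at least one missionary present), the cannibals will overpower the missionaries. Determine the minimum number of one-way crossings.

5

Counting alone: each trip to the island takes at most 4 across and each return brings at least 1 back, so after t trips out (and t−1 returns) at most 4t − (t−1) of the 9 are across; that first reaches 9 at t = 3, so at least 5 crossings are needed.
The plan below uses exactly 5 crossings, so it is optimal:
1. 3 cannibals → the island.  (the mainland: 5M 1C; the island: 0M 3C)
2. 1 cannibal ← the mainland.  (the mainland: 5M 2C; the island: 0M 2C)
3. 3 missionaries and 1 cannibal → the island.  (the mainland: 2M 1C; the island: 3M 3C)
4. 1 cannibal ← the mainland.  (the mainland: 2M 2C; the island: 3M 2C)
5. 2 missionaries and 2 cannibals → the island.  (the mainland: 0M 0C; the island: 5M 4C)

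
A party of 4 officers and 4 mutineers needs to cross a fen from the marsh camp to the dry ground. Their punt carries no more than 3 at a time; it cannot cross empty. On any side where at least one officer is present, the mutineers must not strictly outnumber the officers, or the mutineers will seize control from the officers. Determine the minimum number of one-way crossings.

Counting alone: each trip to the dry ground takes at most 3 across and each return brings at least 1 back, so after t trips out (and t−1 returns) at most 3t − (t−1) of the 8 are across; that first reaches 8 at t = 4, so at least 7 crossings are needed.
The safety rule pushes this higher. Following every safe sequence of crossings, the most of the 8 that can be at the dry ground as the punt arrives there on crossing 7 is 7 — never all 8.
So no plan with fewer than 9 crossings exists, and this one achieves 9:
1. 2 mutineers → the dry ground.  (the marsh camp: 4O 2M; the dry ground: 0O 2M)
2. 1 mutineer ← the marsh camp.  (the marsh camp: 4O 3M; the dry ground: 0O 1M)
3. 3 mutineers → the dry ground.  (the marsh camp: 4O 0M; the dry ground: 0O 4M)
4. 1 mutineer ← the marsh camp.  (the marsh camp: 4O 1M; the dry ground: 0O 3M)
5. 3 officers → the dry ground.  (the marsh camp: 1O 1M; the dry ground: 3O 3M)
6. 1 officer and 1 mutineer ← the marsh camp.  (the marsh camp: 2O 2M; the dry ground: 2O 2M)
7. 2 officers → the dry ground.  (the marsh camp: 0O 2M; the dry ground: 4O 2M)
8. 1 mutineer ← the marsh camp.  (the marsh camp: 0O 3M; the dry ground: 4O 1M)
9. 3 mutineers → the dry ground.  (the marsh camp: 0O 0M; the dry ground: 4O 4M)

9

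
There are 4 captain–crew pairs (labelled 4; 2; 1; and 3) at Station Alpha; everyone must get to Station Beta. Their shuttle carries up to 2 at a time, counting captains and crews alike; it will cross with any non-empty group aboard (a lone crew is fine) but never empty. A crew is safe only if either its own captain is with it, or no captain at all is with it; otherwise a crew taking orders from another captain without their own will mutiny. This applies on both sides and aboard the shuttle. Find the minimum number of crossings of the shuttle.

impossible

Following every safe sequence of crossings from the start, the most of the 8 that can be at Station Beta as the shuttle arrives there on crossings 1, 3, 5 is 2, 3, 4 respectively; the best ever achieved is 4 of 8.
From crossing 7 on, no configuration arises that was not already reachable earlier: only 44 distinct safe configurations (who is on which side, and where the shuttle is) can ever be reached, none of them has everyone across, and every continuation just revisits them. So no valid plan exists.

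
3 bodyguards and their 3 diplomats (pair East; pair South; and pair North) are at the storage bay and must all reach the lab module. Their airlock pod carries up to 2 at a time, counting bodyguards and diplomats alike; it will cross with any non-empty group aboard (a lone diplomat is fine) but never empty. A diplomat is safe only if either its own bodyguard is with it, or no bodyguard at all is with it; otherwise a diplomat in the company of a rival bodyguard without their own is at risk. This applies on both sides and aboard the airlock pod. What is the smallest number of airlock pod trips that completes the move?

Counting alone: each trip to the lab module takes at most 2 across and each return brings at least 1 back, so after t trips out (and t−1 returns) at most 2t − (t−1) of the 6 are across; that first reaches 6 at t = 5, so at least 9 crossings are needed.
The safety rule pushes this higher. Following every safe sequence of crossings, the most of the 6 that can be at the lab module as the airlock pod arrives there on crossing 9 is 5 — never all 6.
So no plan with fewer than 11 crossings exists, and this one achieves 11:
1. bodyguard East and diplomat East cross → the lab module.
2. bodyguard East crosses ← the storage bay.
3. diplomat North and diplomat South cross → the lab module.
4. diplomat East crosses ← the storage bay.
5. bodyguard North and bodyguard South cross → the lab module.
6. bodyguard South and diplomat South cross ← the storage bay.
7. bodyguard East and bodyguard South cross → the lab module.
8. diplomat North crosses ← the storage bay.
9. diplomat East and diplomat South cross → the lab module.
10. bodyguard North crosses ← the storage bay.
11. bodyguard North and diplomat North cross → the lab module.

11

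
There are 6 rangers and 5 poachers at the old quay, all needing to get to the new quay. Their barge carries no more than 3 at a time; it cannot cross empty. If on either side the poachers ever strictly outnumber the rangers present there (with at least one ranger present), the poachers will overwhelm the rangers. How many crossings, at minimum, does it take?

Counting alone: each trip to the new quay takes at most 3 across and each return brings at least 1 back, so after t trips out (and t−1 returns) at most 3t − (t−1) of the 11 are across; that first reaches 11 at t = 5, so at least 9 crossings are needed.
The plan below uses exactly 9 crossings, so it is optimal:
1. 3 poachers → the new quay.  (the old quay: 6R 2P; the new quay: 0R 3P)
2. 1 poacher ← the old quay.  (the old quay: 6R 3P; the new quay: 0R 2P)
3. 3 rangers → the new quay.  (the old quay: 3R 3P; the new quay: 3R 2P)
4. 1 ranger ← the old quay.  (the old quay: 4R 3P; the new quay: 2R 2P)
5. 2 rangers and 1 poacher → the new quay.  (the old quay: 2R 2P; the new quay: 4R 3P)
6. 1 ranger ← the old quay.  (the old quay: 3R 2P; the new quay: 3R 3P)
7. 2 rangers and 1 poacher → the new quay.  (the old quay: 1R 1P; the new quay: 5R 4P)
8. 1 ranger ← the old quay.  (the old quay: 2R 1P; the new quay: 4R 4P)
9. 2 rangers and 1 poacher → the new quay.  (the old quay: 0R 0P; the new quay: 6R 5P)

9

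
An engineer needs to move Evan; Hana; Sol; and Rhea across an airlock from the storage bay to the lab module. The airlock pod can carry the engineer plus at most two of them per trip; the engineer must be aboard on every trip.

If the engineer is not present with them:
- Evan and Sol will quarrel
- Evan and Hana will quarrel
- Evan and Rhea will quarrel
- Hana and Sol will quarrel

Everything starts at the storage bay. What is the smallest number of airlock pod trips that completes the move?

5

Counting alone: the engineer can take at most 2 across per trip to the lab module, so moving all 4 needs at least 2 loaded trips out, with a return between consecutive ones — at least 3 crossings.
The safety rule pushes this higher. Following every safe sequence of crossings, the most of the 4 that can be at the lab module as the airlock pod arrives there on crossing 3 is 3 — never all 4.
So no plan with fewer than 5 crossings exists, and this one achieves 5:
1. Engineer goes to the lab module with Evan and Hana.  [the storage bay: Rhea, Sol | the lab module: Evan, Hana]
2. Engineer goes back to the storage bay with Evan.  [the storage bay: Evan, Rhea, Sol | the lab module: Hana]
3. Engineer goes to the lab module with Evan and Rhea.  [the storage bay: Sol | the lab module: Evan, Hana, Rhea]
4. Engineer goes back to the storage bay with Evan.  [the storage bay: Evan, Sol | the lab module: Hana, Rhea]
5. Engineer goes to the lab module with Evan and Sol.  [the storage bay: — | the lab module: Evan, Hana, Rhea, Sol]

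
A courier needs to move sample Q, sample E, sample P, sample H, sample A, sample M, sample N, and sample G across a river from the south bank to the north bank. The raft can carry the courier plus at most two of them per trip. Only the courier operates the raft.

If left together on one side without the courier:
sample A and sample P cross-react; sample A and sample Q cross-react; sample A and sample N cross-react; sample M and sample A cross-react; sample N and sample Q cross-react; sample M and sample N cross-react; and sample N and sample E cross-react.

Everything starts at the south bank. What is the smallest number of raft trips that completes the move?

13

Counting alone: the courier can take at most 2 across per trip to the north bank, so moving all 8 needs at least 4 loaded trips out, with a return between consecutive ones — at least 7 crossings.
The safety rule pushes this higher. Following every safe sequence of crossings, the most of the 8 that can be at the north bank as the raft arrives there on crossings 7, 9, 11 is 5, 6, 7 respectively — never all 8.
So no plan with fewer than 13 crossings exists, and this one achieves 13:
1. Courier goes to the north bank with sample A and sample N.
2. Courier goes back to the south bank with sample A.
3. Courier goes to the north bank with sample A and sample E.
4. Courier goes back to the south bank with sample N.
5. Courier goes to the north bank with sample M and sample Q.
6. Courier goes back to the south bank with sample A.
7. Courier goes to the north bank with sample A and sample P.
8. Courier goes back to the south bank with sample A.
9. Courier goes to the north bank with sample A and sample H.
10. Courier goes back to the south bank with sample A.
11. Courier goes to the north bank with sample A and sample G.
12. Courier goes back to the south bank with sample A.
13. Courier goes to the north bank with sample A and sample N.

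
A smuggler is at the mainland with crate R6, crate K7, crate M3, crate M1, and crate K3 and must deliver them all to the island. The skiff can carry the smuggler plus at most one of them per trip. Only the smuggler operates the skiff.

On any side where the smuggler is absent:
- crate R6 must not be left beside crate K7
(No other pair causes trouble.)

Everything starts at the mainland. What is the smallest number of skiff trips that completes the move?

9

Counting alone: the smuggler can take at most 1 across per trip to the island, so moving all 5 needs at least 5 loaded trips out, with a return between consecutive ones — at least 9 crossings.
The plan below uses exactly 9 crossings, so it is optimal:
1. Smuggler goes to the island with crate R6.
2. Smuggler goes back to the mainland alone.
3. Smuggler goes to the island with crate M3.
4. Smuggler goes back to the mainland alone.
5. Smuggler goes to the island with crate M1.
6. Smuggler goes back to the mainland alone.
7. Smuggler goes to the island with crate K3.
8. Smuggler goes back to the mainland alone.
9. Smuggler goes to the island with crate K7.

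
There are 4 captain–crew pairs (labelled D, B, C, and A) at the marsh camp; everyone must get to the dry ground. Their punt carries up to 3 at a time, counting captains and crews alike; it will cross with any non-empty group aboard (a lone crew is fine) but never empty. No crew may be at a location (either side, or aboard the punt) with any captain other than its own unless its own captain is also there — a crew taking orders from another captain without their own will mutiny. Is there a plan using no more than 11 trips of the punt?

Yes — this plan uses 9 crossings (≤ 11):
1. captain D and crew D cross → the dry ground.
2. captain D crosses ← the marsh camp.
3. captain B, captain D, and crew B cross → the dry ground.
4. captain D and crew D cross ← the marsh camp.
5. captain A, captain C, and captain D cross → the dry ground.
6. crew B crosses ← the marsh camp.
7. crew B and crew D cross → the dry ground.
8. crew D crosses ← the marsh camp.
9. crew A, crew C, and crew D cross → the dry ground.

Yes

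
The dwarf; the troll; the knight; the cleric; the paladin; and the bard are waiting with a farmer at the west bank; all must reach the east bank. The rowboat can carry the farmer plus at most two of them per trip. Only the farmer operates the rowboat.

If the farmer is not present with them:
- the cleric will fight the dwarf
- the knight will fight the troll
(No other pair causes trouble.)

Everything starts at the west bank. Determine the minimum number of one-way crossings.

Counting alone: the farmer can take at most 2 across per trip to the east bank, so moving all 6 needs at least 3 loaded trips out, with a return between consecutive ones — at least 5 crossings.
The plan below uses exactly 5 crossings, so it is optimal:
1. Farmer goes to the east bank with the dwarf and the troll.  [the west bank: the bard, the cleric, the knight, the paladin | the east bank: the dwarf, the troll]
2. Farmer goes back to the west bank alone.  [the west bank: the bard, the cleric, the knight, the paladin | the east bank: the dwarf, the troll]
3. Farmer goes to the east bank with the bard and the paladin.  [the west bank: the cleric, the knight | the east bank: the bard, the dwarf, the paladin, the troll]
4. Farmer goes back to the west bank alone.  [the west bank: the cleric, the knight | the east bank: the bard, the dwarf, the paladin, the troll]
5. Farmer goes to the east bank with the cleric and the knight.  [the west bank: — | the east bank: the bard, the cleric, the dwarf, the knight, the paladin, the troll]

5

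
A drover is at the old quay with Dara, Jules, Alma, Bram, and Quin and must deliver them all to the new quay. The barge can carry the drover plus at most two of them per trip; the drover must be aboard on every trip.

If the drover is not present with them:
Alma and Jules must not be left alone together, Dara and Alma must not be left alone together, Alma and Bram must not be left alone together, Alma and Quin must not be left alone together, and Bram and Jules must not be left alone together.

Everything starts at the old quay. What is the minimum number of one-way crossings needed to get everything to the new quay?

Counting alone: the drover can take at most 2 across per trip to the new quay, so moving all 5 needs at least 3 loaded trips out, with a return between consecutive ones — at least 5 crossings.
The safety rule pushes this higher. Following every safe sequence of crossings, the most of the 5 that can be at the new quay as the barge arrives there on crossing 5 is 4 — never all 5.
So no plan with fewer than 7 crossings exists, and this one achieves 7:
1. Drover goes to the new quay with Alma and Jules.  [the old quay: Bram, Dara, Quin | the new quay: Alma, Jules]
2. Drover goes back to the old quay with Jules.  [the old quay: Bram, Dara, Jules, Quin | the new quay: Alma]
3. Drover goes to the new quay with Dara and Jules.  [the old quay: Bram, Quin | the new quay: Alma, Dara, Jules]
4. Drover goes back to the old quay with Alma.  [the old quay: Alma, Bram, Quin | the new quay: Dara, Jules]
5. Drover goes to the new quay with Alma and Quin.  [the old quay: Bram | the new quay: Alma, Dara, Jules, Quin]
6. Drover goes back to the old quay with Alma.  [the old quay: Alma, Bram | the new quay: Dara, Jules, Quin]
7. Drover goes to the new quay with Alma and Bram.  [the old quay: — | the new quay: Alma, Bram, Dara, Jules, Quin]

7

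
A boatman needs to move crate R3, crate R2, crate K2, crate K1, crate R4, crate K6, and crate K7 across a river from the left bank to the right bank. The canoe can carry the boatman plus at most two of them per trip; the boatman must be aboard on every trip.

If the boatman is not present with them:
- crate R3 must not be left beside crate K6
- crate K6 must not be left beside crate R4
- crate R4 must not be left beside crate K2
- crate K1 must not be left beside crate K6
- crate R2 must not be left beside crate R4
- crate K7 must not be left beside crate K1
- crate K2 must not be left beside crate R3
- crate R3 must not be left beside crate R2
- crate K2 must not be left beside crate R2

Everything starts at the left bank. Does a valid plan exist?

Whatever the first load, the items left behind include a forbidden pair without the boatman. No opening move is safe, so no plan exists.

No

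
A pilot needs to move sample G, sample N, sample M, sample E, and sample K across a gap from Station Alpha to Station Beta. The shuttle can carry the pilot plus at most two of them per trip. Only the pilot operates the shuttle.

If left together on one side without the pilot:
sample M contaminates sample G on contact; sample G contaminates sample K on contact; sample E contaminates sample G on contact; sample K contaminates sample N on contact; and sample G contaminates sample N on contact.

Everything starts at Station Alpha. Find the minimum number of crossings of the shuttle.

Counting alone: the pilot can take at most 2 across per trip to Station Beta, so moving all 5 needs at least 3 loaded trips out, with a return between consecutive ones — at least 5 crossings.
The safety rule pushes this higher. Following every safe sequence of crossings, the most of the 5 that can be at Station Beta as the shuttle arrives there on crossing 5 is 4 — never all 5.
So no plan with fewer than 7 crossings exists, and this one achieves 7:
1. Pilot goes to Station Beta with sample G and sample N.  [Station Alpha: sample E, sample K, sample M | Station Beta: sample G, sample N]
2. Pilot goes back to Station Alpha with sample G.  [Station Alpha: sample E, sample G, sample K, sample M | Station Beta: sample N]
3. Pilot goes to Station Beta with sample G and sample M.  [Station Alpha: sample E, sample K | Station Beta: sample G, sample M, sample N]
4. Pilot goes back to Station Alpha with sample G.  [Station Alpha: sample E, sample G, sample K | Station Beta: sample M, sample N]
5. Pilot goes to Station Beta with sample E and sample G.  [Station Alpha: sample K | Station Beta: sample E, sample G, sample M, sample N]
6. Pilot goes back to Station Alpha with sample G.  [Station Alpha: sample G, sample K | Station Beta: sample E, sample M, sample N]
7. Pilot goes to Station Beta with sample G and sample K.  [Station Alpha: — | Station Beta: sample E, sample G, sample K, sample M, sample N]

7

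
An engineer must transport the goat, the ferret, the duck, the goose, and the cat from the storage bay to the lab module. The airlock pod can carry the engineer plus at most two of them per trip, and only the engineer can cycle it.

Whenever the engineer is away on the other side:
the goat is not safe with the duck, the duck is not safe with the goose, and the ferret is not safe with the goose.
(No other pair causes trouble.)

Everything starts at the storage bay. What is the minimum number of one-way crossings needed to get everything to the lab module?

5

Counting alone: the engineer can take at most 2 across per trip to the lab module, so moving all 5 needs at least 3 loaded trips out, with a return between consecutive ones — at least 5 crossings.
The plan below uses exactly 5 crossings, so it is optimal:
1. Engineer goes to the lab module with the goat and the goose.  [the storage bay: the cat, the duck, the ferret | the lab module: the goat, the goose]
2. Engineer goes back to the storage bay alone.  [the storage bay: the cat, the duck, the ferret | the lab module: the goat, the goose]
3. Engineer goes to the lab module with the cat.  [the storage bay: the duck, the ferret | the lab module: the cat, the goat, the goose]
4. Engineer goes back to the storage bay alone.  [the storage bay: the duck, the ferret | the lab module: the cat, the goat, the goose]
5. Engineer goes to the lab module with the duck and the ferret.  [the storage bay: — | the lab module: the cat, the duck, the ferret, the goat, the goose]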